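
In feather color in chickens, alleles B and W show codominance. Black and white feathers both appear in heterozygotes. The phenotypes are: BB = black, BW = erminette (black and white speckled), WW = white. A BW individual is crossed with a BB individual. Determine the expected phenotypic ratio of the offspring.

Punnett square for BW × BB:
Offspring genotypes: 2 BB, 2 BW
Phenotype counts: 2 black, 2 erminette (black and white speckled)
Ratio: 1 black : 1 erminette (black and white speckled)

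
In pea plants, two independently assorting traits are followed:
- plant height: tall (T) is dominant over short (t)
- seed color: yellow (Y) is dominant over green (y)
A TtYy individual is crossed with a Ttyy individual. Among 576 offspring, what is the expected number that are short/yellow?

Dihybrid cross TtYy × Ttyy — consider each gene separately:
plant height: Tt × Tt → 1 TT, 2 Tt, 1 tt → 3 T_ : 1 tt (out of 4)
seed color: Yy × yy → 2 Yy, 2 yy → 2 Y_ : 2 yy (out of 4)
Combine (counts out of 4 × 4 = 16): tall/yellow (T_Y_) = 3×2 = 6; tall/green (T_yy) = 3×2 = 6; short/yellow (ttY_) = 1×2 = 2; short/green (ttyy) = 1×2 = 2
Phenotype counts (out of 16): 6 tall/yellow, 6 tall/green, 2 short/yellow, 2 short/green
short/yellow: 2 out of 16 → fraction 1/8
Expected count = 1/8 × 576 = 72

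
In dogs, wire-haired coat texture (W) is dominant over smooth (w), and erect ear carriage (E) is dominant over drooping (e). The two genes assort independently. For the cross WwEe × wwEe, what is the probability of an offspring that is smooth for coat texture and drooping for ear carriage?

Dihybrid cross WwEe × wwEe — consider each gene separately:
coat texture: Ww × ww → 2 Ww, 2 ww → 2 W_ : 2 ww (out of 4)
ear carriage: Ee × Ee → 1 EE, 2 Ee, 1 ee → 3 E_ : 1 ee (out of 4)
Looking for: smooth (ww) and drooping (ee)
P(smooth) = 2/4, P(drooping) = 1/4
P(both) = 2/4 × 1/4 = 2/16 = 1/8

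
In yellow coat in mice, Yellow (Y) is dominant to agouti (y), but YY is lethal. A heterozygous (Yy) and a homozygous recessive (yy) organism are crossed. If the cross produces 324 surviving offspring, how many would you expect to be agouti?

Cross: Yy × yy
Punnett square offspring (before lethality): 2 Yy, 2 yy
No YY offspring are produced in this cross.
agouti: 2 out of 4 → fraction 1/2
Expected count = 1/2 × 324 = 162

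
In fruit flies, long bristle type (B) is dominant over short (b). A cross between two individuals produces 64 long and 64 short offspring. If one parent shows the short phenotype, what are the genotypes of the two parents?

Observed offspring: 64 long, 64 short
The observed ratio simplifies to 1:1. One parent shows short, so its genotype must be bb. A 1:1 offspring split requires the other parent to be heterozygous (Bb).
Parent genotypes: bb × Bb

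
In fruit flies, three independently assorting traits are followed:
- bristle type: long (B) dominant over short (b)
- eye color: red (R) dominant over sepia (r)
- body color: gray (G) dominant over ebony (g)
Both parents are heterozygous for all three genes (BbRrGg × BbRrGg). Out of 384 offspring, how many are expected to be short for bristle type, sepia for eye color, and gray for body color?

Trihybrid cross: BbRrGg × BbRrGg
Each trait segregates independently with a 3:1 phenotypic ratio, so each gene contributes 3/4 (dominant) or 1/4 (recessive).
Target: short (bristle type), sepia (eye color), gray (body color)
Probability = product of independent per-trait probabilities
= 1/4 × 1/4 × 3/4 = 3/64
Expected count = 3/64 × 384 = 18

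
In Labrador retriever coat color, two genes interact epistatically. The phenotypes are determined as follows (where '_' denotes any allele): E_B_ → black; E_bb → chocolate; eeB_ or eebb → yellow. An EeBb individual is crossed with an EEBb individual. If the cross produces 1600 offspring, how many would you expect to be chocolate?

Cross: EeBb × EEBb — consider each gene separately:
E gene: Ee × EE → 2 EE, 2 Ee → 4 E_ (out of 4)
B gene: Bb × Bb → 1 BB, 2 Bb, 1 bb → 3 B_ : 1 bb (out of 4)
Genotype classes (out of 4 × 4 = 16): E_B_ = 4×3 = 12; E_bb = 4×1 = 4
Apply the phenotype rules: E_B_ (12) → black; E_bb (4) → chocolate
Phenotype counts (out of 16): 12 black, 4 chocolate
chocolate: 4 out of 16 → fraction 1/4
Expected count = 1/4 × 1600 = 400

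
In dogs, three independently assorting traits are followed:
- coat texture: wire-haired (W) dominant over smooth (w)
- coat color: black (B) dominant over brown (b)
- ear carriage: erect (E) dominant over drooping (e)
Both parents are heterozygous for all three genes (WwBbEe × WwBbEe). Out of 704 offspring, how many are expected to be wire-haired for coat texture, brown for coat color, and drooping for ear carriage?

Trihybrid cross: WwBbEe × WwBbEe
Each trait segregates independently with a 3:1 phenotypic ratio, so each gene contributes 3/4 (dominant) or 1/4 (recessive).
Target: wire-haired (coat texture), brown (coat color), drooping (ear carriage)
Probability = product of independent per-trait probabilities
= 3/4 × 1/4 × 1/4 = 3/64
Expected count = 3/64 × 704 = 33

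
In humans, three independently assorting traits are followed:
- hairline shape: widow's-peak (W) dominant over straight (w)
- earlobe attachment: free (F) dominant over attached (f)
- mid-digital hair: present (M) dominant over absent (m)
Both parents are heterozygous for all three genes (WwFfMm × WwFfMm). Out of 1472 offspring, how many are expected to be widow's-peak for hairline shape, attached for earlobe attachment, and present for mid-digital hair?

Trihybrid cross: WwFfMm × WwFfMm
Each trait segregates independently with a 3:1 phenotypic ratio, so each gene contributes 3/4 (dominant) or 1/4 (recessive).
Target: widow's-peak (hairline shape), attached (earlobe attachment), present (mid-digital hair)
Probability = product of independent per-trait probabilities
= 3/4 × 1/4 × 3/4 = 9/64
Expected count = 9/64 × 1472 = 207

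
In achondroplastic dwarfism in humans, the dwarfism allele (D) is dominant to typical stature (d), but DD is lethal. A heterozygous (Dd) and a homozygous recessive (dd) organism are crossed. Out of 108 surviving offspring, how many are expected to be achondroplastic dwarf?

Cross: Dd × dd
Punnett square offspring (before lethality): 2 Dd, 2 dd
No DD offspring are produced in this cross.
achondroplastic dwarf: 2 out of 4 → fraction 1/2
Expected count = 1/2 × 108 = 54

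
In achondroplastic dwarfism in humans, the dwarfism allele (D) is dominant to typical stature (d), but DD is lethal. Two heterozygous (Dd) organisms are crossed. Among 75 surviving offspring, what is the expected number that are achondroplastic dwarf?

Cross: Dd × Dd
Punnett square offspring (before lethality): 1 DD, 2 Dd, 1 dd
The DD genotype is lethal (embryos die); surviving offspring: 2 Dd, 1 dd
achondroplastic dwarf: 2 out of 3 → fraction 2/3
Expected count = 2/3 × 75 = 50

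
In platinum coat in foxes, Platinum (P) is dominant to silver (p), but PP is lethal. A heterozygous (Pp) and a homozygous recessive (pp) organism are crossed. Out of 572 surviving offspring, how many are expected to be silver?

Cross: Pp × pp
Punnett square offspring (before lethality): 2 Pp, 2 pp
No PP offspring are produced in this cross.
silver: 2 out of 4 → fraction 1/2
Expected count = 1/2 × 572 = 286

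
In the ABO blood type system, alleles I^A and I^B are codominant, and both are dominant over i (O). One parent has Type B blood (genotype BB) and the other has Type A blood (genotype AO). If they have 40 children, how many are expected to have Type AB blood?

Cross: BB × AO
Possible offspring genotypes: 2 AB, 2 BO
Blood type counts: 2 Type AB, 2 Type B
Probability of Type AB: 2/4 = 1/2
Expected count = 1/2 × 40 = 20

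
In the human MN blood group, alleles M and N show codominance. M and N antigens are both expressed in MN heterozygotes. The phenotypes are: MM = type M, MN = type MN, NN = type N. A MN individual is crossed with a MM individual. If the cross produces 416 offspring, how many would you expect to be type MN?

Punnett square for MN × MM:
Offspring genotypes: 2 MM, 2 MN
Phenotype counts: 2 type M, 2 type MN
type MN: 2 out of 4 → fraction 1/2
Expected count = 1/2 × 416 = 208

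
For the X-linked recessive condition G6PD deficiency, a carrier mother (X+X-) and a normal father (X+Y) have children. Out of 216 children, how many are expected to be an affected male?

Cross: X+X- × X+Y
Offspring: 1 X+X+, 1 X+Y, 1 X+X-, 1 X-Y
Probability of an affected male: 1/4
Expected count = 1/4 × 216 = 54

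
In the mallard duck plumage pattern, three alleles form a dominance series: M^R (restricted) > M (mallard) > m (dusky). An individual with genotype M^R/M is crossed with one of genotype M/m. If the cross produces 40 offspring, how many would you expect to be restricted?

Cross: M^R/M × M/m
Allele dominance: M^R > M > m
Offspring genotypes: 1 M^R/M, 1 M^R/m, 1 M/M, 1 M/m
Phenotype counts: 2 restricted, 2 mallard
restricted: 2 out of 4 → fraction 1/2
Expected count = 1/2 × 40 = 20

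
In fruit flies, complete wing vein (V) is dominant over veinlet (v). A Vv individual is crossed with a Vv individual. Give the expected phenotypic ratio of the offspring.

Punnett square for Vv × Vv:
Offspring genotypes: 1 VV, 2 Vv, 1 vv
complete: 3, veinlet: 1
Ratio: 3:1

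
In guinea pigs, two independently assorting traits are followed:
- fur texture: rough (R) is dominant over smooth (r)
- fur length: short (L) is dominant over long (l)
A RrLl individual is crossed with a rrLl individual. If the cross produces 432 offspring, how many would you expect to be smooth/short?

Dihybrid cross RrLl × rrLl — consider each gene separately:
fur texture: Rr × rr → 2 Rr, 2 rr → 2 R_ : 2 rr (out of 4)
fur length: Ll × Ll → 1 LL, 2 Ll, 1 ll → 3 L_ : 1 ll (out of 4)
Combine (counts out of 4 × 4 = 16): rough/short (R_L_) = 2×3 = 6; rough/long (R_ll) = 2×1 = 2; smooth/short (rrL_) = 2×3 = 6; smooth/long (rrll) = 2×1 = 2
Phenotype counts (out of 16): 6 rough/short, 2 rough/long, 6 smooth/short, 2 smooth/long
smooth/short: 6 out of 16 → fraction 3/8
Expected count = 3/8 × 432 = 162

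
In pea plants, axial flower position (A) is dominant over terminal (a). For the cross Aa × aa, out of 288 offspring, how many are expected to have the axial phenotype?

Punnett square for Aa × aa:
Offspring genotypes: 2 Aa, 2 aa
Total offspring: 4
Count with target: 2
Probability: 2/4 = 1/2
Expected count = 1/2 × 288 = 144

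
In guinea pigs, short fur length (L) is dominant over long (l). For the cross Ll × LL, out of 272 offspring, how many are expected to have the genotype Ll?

Punnett square for Ll × LL:
Offspring genotypes: 2 LL, 2 Ll
Total offspring: 4
Count with target: 2
Probability: 2/4 = 1/2
Expected count = 1/2 × 272 = 136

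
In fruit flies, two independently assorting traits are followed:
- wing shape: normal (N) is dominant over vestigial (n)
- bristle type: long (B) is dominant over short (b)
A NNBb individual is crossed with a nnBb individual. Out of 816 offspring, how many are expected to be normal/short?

Dihybrid cross NNBb × nnBb — consider each gene separately:
wing shape: NN × nn → 4 Nn → 4 N_ (out of 4)
bristle type: Bb × Bb → 1 BB, 2 Bb, 1 bb → 3 B_ : 1 bb (out of 4)
Combine (counts out of 4 × 4 = 16): normal/long (N_B_) = 4×3 = 12; normal/short (N_bb) = 4×1 = 4
Phenotype counts (out of 16): 12 normal/long, 4 normal/short
normal/short: 4 out of 16 → fraction 1/4
Expected count = 1/4 × 816 = 204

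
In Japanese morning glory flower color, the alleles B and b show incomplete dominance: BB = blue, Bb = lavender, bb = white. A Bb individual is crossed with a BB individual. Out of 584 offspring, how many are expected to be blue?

Punnett square for Bb × BB:
Offspring genotypes: 2 BB, 2 Bb
Phenotype counts: 2 blue, 2 lavender
blue: 2 out of 4 → fraction 1/2
Expected count = 1/2 × 584 = 292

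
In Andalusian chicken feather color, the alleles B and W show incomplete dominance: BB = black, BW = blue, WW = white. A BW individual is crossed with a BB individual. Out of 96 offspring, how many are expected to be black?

Punnett square for BW × BB:
Offspring genotypes: 2 BB, 2 BW
Phenotype counts: 2 black, 2 blue
black: 2 out of 4 → fraction 1/2
Expected count = 1/2 × 96 = 48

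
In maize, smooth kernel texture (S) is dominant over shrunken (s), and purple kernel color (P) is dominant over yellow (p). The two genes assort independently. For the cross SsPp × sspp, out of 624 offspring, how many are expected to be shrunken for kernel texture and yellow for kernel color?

Dihybrid cross SsPp × sspp — consider each gene separately:
kernel texture: Ss × ss → 2 Ss, 2 ss → 2 S_ : 2 ss (out of 4)
kernel color: Pp × pp → 2 Pp, 2 pp → 2 P_ : 2 pp (out of 4)
Looking for: shrunken (ss) and yellow (pp)
P(shrunken) = 2/4, P(yellow) = 2/4
P(both) = 2/4 × 2/4 = 4/16 = 1/4
Expected count = 1/4 × 624 = 156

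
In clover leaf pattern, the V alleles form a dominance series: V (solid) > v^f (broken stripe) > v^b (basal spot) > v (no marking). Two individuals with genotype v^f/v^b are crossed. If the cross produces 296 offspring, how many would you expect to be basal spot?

Cross: v^f/v^b × v^f/v^b
Allele dominance: V > v^f > v^b > v
Offspring genotypes: 1 v^f/v^f, 2 v^f/v^b, 1 v^b/v^b
Phenotype counts: 3 broken stripe, 1 basal spot
basal spot: 1 out of 4 → fraction 1/4
Expected count = 1/4 × 296 = 74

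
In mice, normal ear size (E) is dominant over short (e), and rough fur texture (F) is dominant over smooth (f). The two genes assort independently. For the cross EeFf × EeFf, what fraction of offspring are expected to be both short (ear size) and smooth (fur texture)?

Dihybrid cross EeFf × EeFf — consider each gene separately:
ear size: Ee × Ee → 1 EE, 2 Ee, 1 ee → 3 E_ : 1 ee (out of 4)
fur texture: Ff × Ff → 1 FF, 2 Ff, 1 ff → 3 F_ : 1 ff (out of 4)
Looking for: short (ee) and smooth (ff)
P(short) = 1/4, P(smooth) = 1/4
P(both) = 1/4 × 1/4 = 1/16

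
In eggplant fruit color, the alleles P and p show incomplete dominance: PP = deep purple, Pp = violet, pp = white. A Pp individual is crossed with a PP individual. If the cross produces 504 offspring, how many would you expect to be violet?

Punnett square for Pp × PP:
Offspring genotypes: 2 PP, 2 Pp
Phenotype counts: 2 deep purple, 2 violet
violet: 2 out of 4 → fraction 1/2
Expected count = 1/2 × 504 = 252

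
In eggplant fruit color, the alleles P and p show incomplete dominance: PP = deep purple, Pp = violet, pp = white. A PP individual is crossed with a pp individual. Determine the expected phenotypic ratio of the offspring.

Punnett square for PP × pp:
Offspring genotypes: 4 Pp
Phenotype counts: 4 violet
Ratio: all violet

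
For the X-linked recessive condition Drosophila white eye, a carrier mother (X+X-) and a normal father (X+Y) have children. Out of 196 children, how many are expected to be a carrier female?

Cross: X+X- × X+Y
Offspring: 1 X+X+, 1 X+Y, 1 X+X-, 1 X-Y
Probability of a carrier female: 1/4
Expected count = 1/4 × 196 = 49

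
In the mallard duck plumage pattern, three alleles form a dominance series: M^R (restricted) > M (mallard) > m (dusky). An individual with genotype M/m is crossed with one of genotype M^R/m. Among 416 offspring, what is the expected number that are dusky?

Cross: M/m × M^R/m
Allele dominance: M^R > M > m
Offspring genotypes: 1 M^R/M, 1 M/m, 1 M^R/m, 1 m/m
Phenotype counts: 2 restricted, 1 mallard, 1 dusky
dusky: 1 out of 4 → fraction 1/4
Expected count = 1/4 × 416 = 104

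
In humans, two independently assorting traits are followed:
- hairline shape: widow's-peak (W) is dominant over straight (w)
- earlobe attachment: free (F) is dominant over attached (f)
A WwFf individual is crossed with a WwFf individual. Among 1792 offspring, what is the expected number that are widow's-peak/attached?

Dihybrid cross WwFf × WwFf — consider each gene separately:
hairline shape: Ww × Ww → 1 WW, 2 Ww, 1 ww → 3 W_ : 1 ww (out of 4)
earlobe attachment: Ff × Ff → 1 FF, 2 Ff, 1 ff → 3 F_ : 1 ff (out of 4)
Combine (counts out of 4 × 4 = 16): widow's-peak/free (W_F_) = 3×3 = 9; widow's-peak/attached (W_ff) = 3×1 = 3; straight/free (wwF_) = 1×3 = 3; straight/attached (wwff) = 1×1 = 1
Phenotype counts (out of 16): 9 widow's-peak/free, 3 widow's-peak/attached, 3 straight/free, 1 straight/attached
widow's-peak/attached: 3 out of 16 → fraction 3/16
Expected count = 3/16 × 1792 = 336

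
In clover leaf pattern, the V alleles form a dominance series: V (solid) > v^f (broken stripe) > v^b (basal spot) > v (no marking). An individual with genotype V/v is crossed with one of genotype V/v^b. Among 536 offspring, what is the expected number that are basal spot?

Cross: V/v × V/v^b
Allele dominance: V > v^f > v^b > v
Offspring genotypes: 1 V/V, 1 V/v^b, 1 V/v, 1 v^b/v
Phenotype counts: 3 solid, 1 basal spot
basal spot: 1 out of 4 → fraction 1/4
Expected count = 1/4 × 536 = 134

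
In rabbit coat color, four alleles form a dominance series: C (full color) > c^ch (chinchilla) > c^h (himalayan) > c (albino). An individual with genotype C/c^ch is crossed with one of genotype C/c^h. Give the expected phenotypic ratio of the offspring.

Cross: C/c^ch × C/c^h
Allele dominance: C > c^ch > c^h > c
Offspring genotypes: 1 C/C, 1 C/c^h, 1 C/c^ch, 1 c^ch/c^h
Phenotype counts: 3 full color, 1 chinchilla
Ratio: 3 full color : 1 chinchilla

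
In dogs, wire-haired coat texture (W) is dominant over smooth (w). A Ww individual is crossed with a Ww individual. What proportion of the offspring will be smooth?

Punnett square for Ww × Ww:
Offspring genotypes: 1 WW, 2 Ww, 1 ww
wire-haired: 3, smooth: 1
smooth: 1 out of 4
Probability: 1/4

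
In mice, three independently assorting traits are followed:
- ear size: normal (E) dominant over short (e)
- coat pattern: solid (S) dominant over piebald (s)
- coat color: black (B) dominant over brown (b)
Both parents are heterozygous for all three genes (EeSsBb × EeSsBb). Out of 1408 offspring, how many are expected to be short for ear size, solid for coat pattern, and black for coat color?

Trihybrid cross: EeSsBb × EeSsBb
Each trait segregates independently with a 3:1 phenotypic ratio, so each gene contributes 3/4 (dominant) or 1/4 (recessive).
Target: short (ear size), solid (coat pattern), black (coat color)
Probability = product of independent per-trait probabilities
= 1/4 × 3/4 × 3/4 = 9/64
Expected count = 9/64 × 1408 = 198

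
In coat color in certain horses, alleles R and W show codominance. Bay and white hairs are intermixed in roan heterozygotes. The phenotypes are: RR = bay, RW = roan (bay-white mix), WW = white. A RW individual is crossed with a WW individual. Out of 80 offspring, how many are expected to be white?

Punnett square for RW × WW:
Offspring genotypes: 2 RW, 2 WW
Phenotype counts: 2 roan (bay-white mix), 2 white
white: 2 out of 4 → fraction 1/2
Expected count = 1/2 × 80 = 40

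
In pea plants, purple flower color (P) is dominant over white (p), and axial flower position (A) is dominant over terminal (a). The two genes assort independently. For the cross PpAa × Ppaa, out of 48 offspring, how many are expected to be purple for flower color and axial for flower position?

Dihybrid cross PpAa × Ppaa — consider each gene separately:
flower color: Pp × Pp → 1 PP, 2 Pp, 1 pp → 3 P_ : 1 pp (out of 4)
flower position: Aa × aa → 2 Aa, 2 aa → 2 A_ : 2 aa (out of 4)
Looking for: purple (P_) and axial (A_)
P(purple) = 3/4, P(axial) = 2/4
P(both) = 3/4 × 2/4 = 6/16 = 3/8
Expected count = 3/8 × 48 = 18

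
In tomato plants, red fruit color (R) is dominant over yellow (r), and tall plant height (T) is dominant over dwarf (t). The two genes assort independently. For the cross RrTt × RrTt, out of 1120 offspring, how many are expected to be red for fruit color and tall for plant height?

Dihybrid cross RrTt × RrTt — consider each gene separately:
fruit color: Rr × Rr → 1 RR, 2 Rr, 1 rr → 3 R_ : 1 rr (out of 4)
plant height: Tt × Tt → 1 TT, 2 Tt, 1 tt → 3 T_ : 1 tt (out of 4)
Looking for: red (R_) and tall (T_)
P(red) = 3/4, P(tall) = 3/4
P(both) = 3/4 × 3/4 = 9/16
Expected count = 9/16 × 1120 = 630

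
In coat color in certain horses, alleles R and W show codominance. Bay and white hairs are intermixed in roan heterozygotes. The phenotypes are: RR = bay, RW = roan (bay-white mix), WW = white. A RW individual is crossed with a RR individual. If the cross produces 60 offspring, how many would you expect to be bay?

Punnett square for RW × RR:
Offspring genotypes: 2 RR, 2 RW
Phenotype counts: 2 bay, 2 roan (bay-white mix)
bay: 2 out of 4 → fraction 1/2
Expected count = 1/2 × 60 = 30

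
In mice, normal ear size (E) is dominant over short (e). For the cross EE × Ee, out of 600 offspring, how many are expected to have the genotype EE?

Punnett square for EE × Ee:
Offspring genotypes: 2 EE, 2 Ee
Total offspring: 4
Count with target: 2
Probability: 2/4 = 1/2
Expected count = 1/2 × 600 = 300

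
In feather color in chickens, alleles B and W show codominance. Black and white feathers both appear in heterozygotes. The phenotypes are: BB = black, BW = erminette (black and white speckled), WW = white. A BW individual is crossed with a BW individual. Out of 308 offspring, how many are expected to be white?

Punnett square for BW × BW:
Offspring genotypes: 1 BB, 2 BW, 1 WW
Phenotype counts: 1 black, 2 erminette (black and white speckled), 1 white
white: 1 out of 4 → fraction 1/4
Expected count = 1/4 × 308 = 77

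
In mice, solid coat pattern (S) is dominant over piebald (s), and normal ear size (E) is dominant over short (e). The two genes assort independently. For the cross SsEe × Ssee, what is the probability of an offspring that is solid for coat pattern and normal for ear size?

Dihybrid cross SsEe × Ssee — consider each gene separately:
coat pattern: Ss × Ss → 1 SS, 2 Ss, 1 ss → 3 S_ : 1 ss (out of 4)
ear size: Ee × ee → 2 Ee, 2 ee → 2 E_ : 2 ee (out of 4)
Looking for: solid (S_) and normal (E_)
P(solid) = 3/4, P(normal) = 2/4
P(both) = 3/4 × 2/4 = 6/16 = 3/8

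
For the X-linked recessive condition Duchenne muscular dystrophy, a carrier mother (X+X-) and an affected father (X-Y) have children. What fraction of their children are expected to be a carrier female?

Cross: X+X- × X-Y
Offspring: 1 X+X-, 1 X+Y, 1 X-X-, 1 X-Y
Probability of a carrier female: 1/4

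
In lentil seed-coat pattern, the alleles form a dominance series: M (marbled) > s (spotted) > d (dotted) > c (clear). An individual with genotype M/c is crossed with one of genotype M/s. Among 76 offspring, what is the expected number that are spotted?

Cross: M/c × M/s
Allele dominance: M > s > d > c
Offspring genotypes: 1 M/M, 1 M/s, 1 M/c, 1 s/c
Phenotype counts: 3 marbled, 1 spotted
spotted: 1 out of 4 → fraction 1/4
Expected count = 1/4 × 76 = 19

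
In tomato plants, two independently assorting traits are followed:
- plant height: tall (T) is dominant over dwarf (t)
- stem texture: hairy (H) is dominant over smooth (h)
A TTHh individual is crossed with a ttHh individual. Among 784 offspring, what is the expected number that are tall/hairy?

Dihybrid cross TTHh × ttHh — consider each gene separately:
plant height: TT × tt → 4 Tt → 4 T_ (out of 4)
stem texture: Hh × Hh → 1 HH, 2 Hh, 1 hh → 3 H_ : 1 hh (out of 4)
Combine (counts out of 4 × 4 = 16): tall/hairy (T_H_) = 4×3 = 12; tall/smooth (T_hh) = 4×1 = 4
Phenotype counts (out of 16): 12 tall/hairy, 4 tall/smooth
tall/hairy: 12 out of 16 → fraction 3/4
Expected count = 3/4 × 784 = 588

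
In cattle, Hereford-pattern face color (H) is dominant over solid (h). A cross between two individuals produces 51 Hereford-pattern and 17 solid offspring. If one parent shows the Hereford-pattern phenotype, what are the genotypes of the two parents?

Observed offspring: 51 Hereford-pattern, 17 solid
The observed ratio simplifies to 3:1. Solid (hh) offspring appear, so each parent must contribute one h allele. The parent stated to show Hereford-pattern carries H, so it is Hh. The other parent is then either Hh or hh: Hh × hh would give a 1:1 split, whereas Hh × Hh gives 3:1 — matching the data. So both parents are heterozygous (Hh × Hh).
Parent genotypes: Hh × Hh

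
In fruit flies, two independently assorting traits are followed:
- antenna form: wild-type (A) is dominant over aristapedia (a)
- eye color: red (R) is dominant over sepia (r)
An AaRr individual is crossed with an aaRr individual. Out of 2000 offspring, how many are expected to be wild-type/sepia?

Dihybrid cross AaRr × aaRr — consider each gene separately:
antenna form: Aa × aa → 2 Aa, 2 aa → 2 A_ : 2 aa (out of 4)
eye color: Rr × Rr → 1 RR, 2 Rr, 1 rr → 3 R_ : 1 rr (out of 4)
Combine (counts out of 4 × 4 = 16): wild-type/red (A_R_) = 2×3 = 6; wild-type/sepia (A_rr) = 2×1 = 2; aristapedia/red (aaR_) = 2×3 = 6; aristapedia/sepia (aarr) = 2×1 = 2
Phenotype counts (out of 16): 6 wild-type/red, 2 wild-type/sepia, 6 aristapedia/red, 2 aristapedia/sepia
wild-type/sepia: 2 out of 16 → fraction 1/8
Expected count = 1/8 × 2000 = 250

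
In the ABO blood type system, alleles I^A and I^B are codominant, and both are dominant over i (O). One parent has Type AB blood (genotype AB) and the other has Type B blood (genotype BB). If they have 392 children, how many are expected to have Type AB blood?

Cross: AB × BB
Possible offspring genotypes: 2 AB, 2 BB
Blood type counts: 2 Type AB, 2 Type B
Probability of Type AB: 2/4 = 1/2
Expected count = 1/2 × 392 = 196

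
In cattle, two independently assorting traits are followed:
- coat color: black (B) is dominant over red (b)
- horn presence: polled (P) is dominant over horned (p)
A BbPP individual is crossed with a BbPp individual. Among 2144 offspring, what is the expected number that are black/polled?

Dihybrid cross BbPP × BbPp — consider each gene separately:
coat color: Bb × Bb → 1 BB, 2 Bb, 1 bb → 3 B_ : 1 bb (out of 4)
horn presence: PP × Pp → 2 PP, 2 Pp → 4 P_ (out of 4)
Combine (counts out of 4 × 4 = 16): black/polled (B_P_) = 3×4 = 12; red/polled (bbP_) = 1×4 = 4
Phenotype counts (out of 16): 12 black/polled, 4 red/polled
black/polled: 12 out of 16 → fraction 3/4
Expected count = 3/4 × 2144 = 1608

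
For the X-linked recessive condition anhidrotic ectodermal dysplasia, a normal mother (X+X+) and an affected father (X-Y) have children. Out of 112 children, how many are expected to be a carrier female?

Cross: X+X+ × X-Y
Offspring: 2 X+X-, 2 X+Y
Probability of a carrier female: 2/4 = 1/2
Expected count = 1/2 × 112 = 56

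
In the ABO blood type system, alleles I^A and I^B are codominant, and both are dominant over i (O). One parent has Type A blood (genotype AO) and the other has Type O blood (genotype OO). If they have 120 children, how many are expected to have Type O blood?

Cross: AO × OO
Possible offspring genotypes: 2 AO, 2 OO
Blood type counts: 2 Type A, 2 Type O
Probability of Type O: 2/4 = 1/2
Expected count = 1/2 × 120 = 60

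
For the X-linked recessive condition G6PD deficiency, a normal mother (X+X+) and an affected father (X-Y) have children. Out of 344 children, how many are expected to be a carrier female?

Cross: X+X+ × X-Y
Offspring: 2 X+X-, 2 X+Y
Probability of a carrier female: 2/4 = 1/2
Expected count = 1/2 × 344 = 172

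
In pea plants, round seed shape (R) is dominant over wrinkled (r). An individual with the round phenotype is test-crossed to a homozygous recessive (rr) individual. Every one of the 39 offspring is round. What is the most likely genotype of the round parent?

Test cross: ? × rr
All offspring are round.
If the unknown parent were heterozygous (Rr), about half of 39 offspring would be wrinkled; none are. The unknown parent is most likely homozygous dominant (RR).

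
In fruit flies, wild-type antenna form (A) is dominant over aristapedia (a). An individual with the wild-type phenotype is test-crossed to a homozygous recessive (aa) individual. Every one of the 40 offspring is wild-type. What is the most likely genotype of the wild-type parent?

Test cross: ? × aa
All offspring are wild-type.
If the unknown parent were heterozygous (Aa), about half of 40 offspring would be aristapedia; none are. The unknown parent is most likely homozygous dominant (AA).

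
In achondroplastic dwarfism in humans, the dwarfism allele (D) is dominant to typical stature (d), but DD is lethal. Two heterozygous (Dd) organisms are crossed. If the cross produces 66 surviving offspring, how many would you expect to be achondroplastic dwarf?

Cross: Dd × Dd
Punnett square offspring (before lethality): 1 DD, 2 Dd, 1 dd
The DD genotype is lethal (embryos die); surviving offspring: 2 Dd, 1 dd
achondroplastic dwarf: 2 out of 3 → fraction 2/3
Expected count = 2/3 × 66 = 44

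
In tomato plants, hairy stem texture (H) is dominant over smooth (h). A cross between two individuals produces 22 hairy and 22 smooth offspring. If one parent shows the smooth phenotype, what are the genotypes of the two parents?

Observed offspring: 22 hairy, 22 smooth
The observed ratio simplifies to 1:1. One parent shows smooth, so its genotype must be hh. A 1:1 offspring split requires the other parent to be heterozygous (Hh).
Parent genotypes: hh × Hh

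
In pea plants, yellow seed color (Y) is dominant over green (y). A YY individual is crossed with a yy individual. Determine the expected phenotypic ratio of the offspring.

Punnett square for YY × yy:
Offspring genotypes: 4 Yy
yellow: 4, green: 0
Ratio: all yellow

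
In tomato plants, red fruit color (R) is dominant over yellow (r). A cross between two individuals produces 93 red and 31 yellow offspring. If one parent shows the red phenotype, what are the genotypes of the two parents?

Observed offspring: 93 red, 31 yellow
The observed ratio simplifies to 3:1. Yellow (rr) offspring appear, so each parent must contribute one r allele. The parent stated to show red carries R, so it is Rr. The other parent is then either Rr or rr: Rr × rr would give a 1:1 split, whereas Rr × Rr gives 3:1 — matching the data. So both parents are heterozygous (Rr × Rr).
Parent genotypes: Rr × Rr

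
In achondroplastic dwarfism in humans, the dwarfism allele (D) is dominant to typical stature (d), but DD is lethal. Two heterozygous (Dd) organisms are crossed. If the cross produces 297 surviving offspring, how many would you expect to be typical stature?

Cross: Dd × Dd
Punnett square offspring (before lethality): 1 DD, 2 Dd, 1 dd
The DD genotype is lethal (embryos die); surviving offspring: 2 Dd, 1 dd
typical stature: 1 out of 3 → fraction 1/3
Expected count = 1/3 × 297 = 99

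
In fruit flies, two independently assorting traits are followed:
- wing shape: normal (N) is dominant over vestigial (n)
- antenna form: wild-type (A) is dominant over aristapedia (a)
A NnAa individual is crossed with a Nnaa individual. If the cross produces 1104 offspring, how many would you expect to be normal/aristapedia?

Dihybrid cross NnAa × Nnaa — consider each gene separately:
wing shape: Nn × Nn → 1 NN, 2 Nn, 1 nn → 3 N_ : 1 nn (out of 4)
antenna form: Aa × aa → 2 Aa, 2 aa → 2 A_ : 2 aa (out of 4)
Combine (counts out of 4 × 4 = 16): normal/wild-type (N_A_) = 3×2 = 6; normal/aristapedia (N_aa) = 3×2 = 6; vestigial/wild-type (nnA_) = 1×2 = 2; vestigial/aristapedia (nnaa) = 1×2 = 2
Phenotype counts (out of 16): 6 normal/wild-type, 6 normal/aristapedia, 2 vestigial/wild-type, 2 vestigial/aristapedia
normal/aristapedia: 6 out of 16 → fraction 3/8
Expected count = 3/8 × 1104 = 414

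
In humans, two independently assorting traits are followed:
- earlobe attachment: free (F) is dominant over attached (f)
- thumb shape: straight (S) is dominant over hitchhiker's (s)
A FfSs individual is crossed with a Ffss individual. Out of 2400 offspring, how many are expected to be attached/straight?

Dihybrid cross FfSs × Ffss — consider each gene separately:
earlobe attachment: Ff × Ff → 1 FF, 2 Ff, 1 ff → 3 F_ : 1 ff (out of 4)
thumb shape: Ss × ss → 2 Ss, 2 ss → 2 S_ : 2 ss (out of 4)
Combine (counts out of 4 × 4 = 16): free/straight (F_S_) = 3×2 = 6; free/hitchhiker's (F_ss) = 3×2 = 6; attached/straight (ffS_) = 1×2 = 2; attached/hitchhiker's (ffss) = 1×2 = 2
Phenotype counts (out of 16): 6 free/straight, 6 free/hitchhiker's, 2 attached/straight, 2 attached/hitchhiker's
attached/straight: 2 out of 16 → fraction 1/8
Expected count = 1/8 × 2400 = 300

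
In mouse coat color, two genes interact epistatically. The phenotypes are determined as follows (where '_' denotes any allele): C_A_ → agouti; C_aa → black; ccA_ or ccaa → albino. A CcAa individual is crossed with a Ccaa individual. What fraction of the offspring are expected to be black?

Cross: CcAa × Ccaa — consider each gene separately:
C gene: Cc × Cc → 1 CC, 2 Cc, 1 cc → 3 C_ : 1 cc (out of 4)
A gene: Aa × aa → 2 Aa, 2 aa → 2 A_ : 2 aa (out of 4)
Genotype classes (out of 4 × 4 = 16): C_A_ = 3×2 = 6; C_aa = 3×2 = 6; ccA_ = 1×2 = 2; ccaa = 1×2 = 2
Apply the phenotype rules: C_A_ (6) → agouti; C_aa (6) → black; ccA_ (2) + ccaa (2) → albino
Phenotype counts (out of 16): 6 agouti, 6 black, 4 albino
black: 6 out of 16
Probability: 6/16 = 3/8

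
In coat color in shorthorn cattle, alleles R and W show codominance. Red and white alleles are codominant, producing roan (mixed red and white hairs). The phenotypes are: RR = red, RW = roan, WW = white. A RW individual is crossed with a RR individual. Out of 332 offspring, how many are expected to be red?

Punnett square for RW × RR:
Offspring genotypes: 2 RR, 2 RW
Phenotype counts: 2 red, 2 roan
red: 2 out of 4 → fraction 1/2
Expected count = 1/2 × 332 = 166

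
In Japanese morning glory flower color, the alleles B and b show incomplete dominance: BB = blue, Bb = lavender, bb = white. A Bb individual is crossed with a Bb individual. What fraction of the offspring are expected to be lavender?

Punnett square for Bb × Bb:
Offspring genotypes: 1 BB, 2 Bb, 1 bb
Phenotype counts: 1 blue, 2 lavender, 1 white
lavender: 2 out of 4
Probability: 2/4 = 1/2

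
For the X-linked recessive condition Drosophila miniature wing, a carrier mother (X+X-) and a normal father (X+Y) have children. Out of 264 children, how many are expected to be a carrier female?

Cross: X+X- × X+Y
Offspring: 1 X+X+, 1 X+Y, 1 X+X-, 1 X-Y
Probability of a carrier female: 1/4
Expected count = 1/4 × 264 = 66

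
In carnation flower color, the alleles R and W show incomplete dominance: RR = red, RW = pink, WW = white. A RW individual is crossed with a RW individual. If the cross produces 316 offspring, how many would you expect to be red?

Punnett square for RW × RW:
Offspring genotypes: 1 RR, 2 RW, 1 WW
Phenotype counts: 1 red, 2 pink, 1 white
red: 1 out of 4 → fraction 1/4
Expected count = 1/4 × 316 = 79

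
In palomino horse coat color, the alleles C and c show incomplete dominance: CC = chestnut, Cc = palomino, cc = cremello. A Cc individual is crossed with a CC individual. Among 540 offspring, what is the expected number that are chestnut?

Punnett square for Cc × CC:
Offspring genotypes: 2 CC, 2 Cc
Phenotype counts: 2 chestnut, 2 palomino
chestnut: 2 out of 4 → fraction 1/2
Expected count = 1/2 × 540 = 270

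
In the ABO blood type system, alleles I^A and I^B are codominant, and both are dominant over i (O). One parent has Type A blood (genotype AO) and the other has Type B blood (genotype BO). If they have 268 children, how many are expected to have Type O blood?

Cross: AO × BO
Possible offspring genotypes: 1 AB, 1 AO, 1 BO, 1 OO
Blood type counts: 1 Type AB, 1 Type A, 1 Type B, 1 Type O
Probability of Type O: 1/4
Expected count = 1/4 × 268 = 67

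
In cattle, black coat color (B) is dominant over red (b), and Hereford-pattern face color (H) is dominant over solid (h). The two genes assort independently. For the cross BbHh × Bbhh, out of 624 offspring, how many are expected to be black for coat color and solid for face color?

Dihybrid cross BbHh × Bbhh — consider each gene separately:
coat color: Bb × Bb → 1 BB, 2 Bb, 1 bb → 3 B_ : 1 bb (out of 4)
face color: Hh × hh → 2 Hh, 2 hh → 2 H_ : 2 hh (out of 4)
Looking for: black (B_) and solid (hh)
P(black) = 3/4, P(solid) = 2/4
P(both) = 3/4 × 2/4 = 6/16 = 3/8
Expected count = 3/8 × 624 = 234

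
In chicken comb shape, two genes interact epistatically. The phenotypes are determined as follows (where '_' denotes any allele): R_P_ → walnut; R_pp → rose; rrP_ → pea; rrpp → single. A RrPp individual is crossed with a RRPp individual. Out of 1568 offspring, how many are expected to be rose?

Cross: RrPp × RRPp — consider each gene separately:
R gene: Rr × RR → 2 RR, 2 Rr → 4 R_ (out of 4)
P gene: Pp × Pp → 1 PP, 2 Pp, 1 pp → 3 P_ : 1 pp (out of 4)
Genotype classes (out of 4 × 4 = 16): R_P_ = 4×3 = 12; R_pp = 4×1 = 4
Apply the phenotype rules: R_P_ (12) → walnut; R_pp (4) → rose
Phenotype counts (out of 16): 12 walnut, 4 rose
rose: 4 out of 16 → fraction 1/4
Expected count = 1/4 × 1568 = 392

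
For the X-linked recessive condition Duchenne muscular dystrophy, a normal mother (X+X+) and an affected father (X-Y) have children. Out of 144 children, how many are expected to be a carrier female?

Cross: X+X+ × X-Y
Offspring: 2 X+X-, 2 X+Y
Probability of a carrier female: 2/4 = 1/2
Expected count = 1/2 × 144 = 72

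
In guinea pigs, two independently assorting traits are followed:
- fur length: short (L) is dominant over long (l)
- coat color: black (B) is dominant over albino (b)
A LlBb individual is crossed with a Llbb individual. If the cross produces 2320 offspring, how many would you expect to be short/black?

Dihybrid cross LlBb × Llbb — consider each gene separately:
fur length: Ll × Ll → 1 LL, 2 Ll, 1 ll → 3 L_ : 1 ll (out of 4)
coat color: Bb × bb → 2 Bb, 2 bb → 2 B_ : 2 bb (out of 4)
Combine (counts out of 4 × 4 = 16): short/black (L_B_) = 3×2 = 6; short/albino (L_bb) = 3×2 = 6; long/black (llB_) = 1×2 = 2; long/albino (llbb) = 1×2 = 2
Phenotype counts (out of 16): 6 short/black, 6 short/albino, 2 long/black, 2 long/albino
short/black: 6 out of 16 → fraction 3/8
Expected count = 3/8 × 2320 = 870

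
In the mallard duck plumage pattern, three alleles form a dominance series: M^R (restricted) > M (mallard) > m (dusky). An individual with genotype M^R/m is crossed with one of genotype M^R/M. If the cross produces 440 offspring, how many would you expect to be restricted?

Cross: M^R/m × M^R/M
Allele dominance: M^R > M > m
Offspring genotypes: 1 M^R/M^R, 1 M^R/M, 1 M^R/m, 1 M/m
Phenotype counts: 3 restricted, 1 mallard
restricted: 3 out of 4 → fraction 3/4
Expected count = 3/4 × 440 = 330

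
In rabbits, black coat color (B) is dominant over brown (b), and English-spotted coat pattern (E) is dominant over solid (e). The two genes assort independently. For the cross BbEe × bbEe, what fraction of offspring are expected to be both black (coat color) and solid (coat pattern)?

Dihybrid cross BbEe × bbEe — consider each gene separately:
coat color: Bb × bb → 2 Bb, 2 bb → 2 B_ : 2 bb (out of 4)
coat pattern: Ee × Ee → 1 EE, 2 Ee, 1 ee → 3 E_ : 1 ee (out of 4)
Looking for: black (B_) and solid (ee)
P(black) = 2/4, P(solid) = 1/4
P(both) = 2/4 × 1/4 = 2/16 = 1/8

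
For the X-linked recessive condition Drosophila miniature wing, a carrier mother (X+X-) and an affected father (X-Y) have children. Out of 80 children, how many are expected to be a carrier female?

Cross: X+X- × X-Y
Offspring: 1 X+X-, 1 X+Y, 1 X-X-, 1 X-Y
Probability of a carrier female: 1/4
Expected count = 1/4 × 80 = 20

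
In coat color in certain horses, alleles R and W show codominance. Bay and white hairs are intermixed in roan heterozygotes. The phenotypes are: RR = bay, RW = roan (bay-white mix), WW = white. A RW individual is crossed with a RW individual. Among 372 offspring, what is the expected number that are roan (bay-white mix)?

Punnett square for RW × RW:
Offspring genotypes: 1 RR, 2 RW, 1 WW
Phenotype counts: 1 bay, 2 roan (bay-white mix), 1 white
roan (bay-white mix): 2 out of 4 → fraction 1/2
Expected count = 1/2 × 372 = 186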